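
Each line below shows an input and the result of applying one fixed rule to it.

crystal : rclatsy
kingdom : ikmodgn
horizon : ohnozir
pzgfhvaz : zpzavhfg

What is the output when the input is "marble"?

Rule — move the first 2 characters to the end (rotate left by 2), then reverse the string.
For "marble", step one produces "rblema"; step two turns that into "amelbr".

amelbr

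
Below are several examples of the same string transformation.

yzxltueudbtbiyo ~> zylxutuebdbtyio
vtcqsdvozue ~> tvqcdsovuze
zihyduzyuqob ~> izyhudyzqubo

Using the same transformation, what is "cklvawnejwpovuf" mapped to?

Each output is the input with this applied: swap each adjacent pair of characters (1↔2, 3↔4, ...).
Doing the same to "cklvawnejwpovuf": "kcvlwaenwjopuvf".

kcvlwaenwjopuvf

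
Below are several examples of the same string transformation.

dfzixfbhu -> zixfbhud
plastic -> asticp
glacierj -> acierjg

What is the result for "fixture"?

xturef

Rule — move the first 2 characters to the end (rotate left by 2), then delete the last character.
"fixture" → "xturefi" → "xturef".
(Check on "plastic": → "asticpl" → "asticp" ✓)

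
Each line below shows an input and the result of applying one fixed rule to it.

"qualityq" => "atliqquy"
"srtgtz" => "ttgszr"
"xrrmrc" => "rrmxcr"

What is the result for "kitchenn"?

techknin

The rule is to take characters alternately from the front and the back (1st, last, 2nd, 2nd-last, ...), then swap the front and back halves of the string.
Starting from "kitchenn": after the first operation, "knintech"; after the second, "techknin".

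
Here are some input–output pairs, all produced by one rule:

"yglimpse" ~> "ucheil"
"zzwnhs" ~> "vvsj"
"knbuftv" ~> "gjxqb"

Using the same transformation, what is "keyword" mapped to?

gausk

The rule is to delete the last 2 characters, then shift every letter 4 places backward in the alphabet (wrapping around).
Starting from "keyword": after the first operation, "keywo"; after the second, "gausk".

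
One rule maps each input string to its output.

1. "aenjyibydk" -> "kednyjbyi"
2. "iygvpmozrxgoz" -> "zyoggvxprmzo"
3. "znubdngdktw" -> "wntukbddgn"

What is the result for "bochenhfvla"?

The transformation: take characters alternately from the front and the back (1st, last, 2nd, 2nd-last, ...), then delete the first character.
Working it through for "bochenhfvla": intermediate "baolcvhfehn", final "aolcvhfehn".
(Check on "aenjyibydk": → "akednyjbyi" → "kednyjbyi" ✓)

aolcvhfehn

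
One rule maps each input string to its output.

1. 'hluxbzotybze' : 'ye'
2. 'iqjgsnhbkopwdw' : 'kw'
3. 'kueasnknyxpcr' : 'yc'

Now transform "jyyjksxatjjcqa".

tc

Rule — keep one character in every 3, starting at position 3 (positions 3rd, 6th, 9th, ...), then delete the first 2 characters.
Working it through for "jyyjksxatjjcqa": intermediate "ystc", final "tc".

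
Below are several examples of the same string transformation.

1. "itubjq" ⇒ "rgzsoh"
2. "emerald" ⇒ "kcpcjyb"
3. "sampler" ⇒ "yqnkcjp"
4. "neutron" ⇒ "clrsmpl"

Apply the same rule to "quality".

What's happening: swap each adjacent pair of characters (1↔2, 3↔4, ...), then shift every letter 2 places backward in the alphabet (wrapping around).
So "quality" becomes "sojyrgw".

sojyrgw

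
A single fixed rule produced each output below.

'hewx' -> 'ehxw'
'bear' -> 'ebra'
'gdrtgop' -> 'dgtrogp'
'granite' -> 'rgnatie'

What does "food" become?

The pattern: swap each adjacent pair of characters (1↔2, 3↔4, ...).
Doing the same to "food": "ofdo".

ofdo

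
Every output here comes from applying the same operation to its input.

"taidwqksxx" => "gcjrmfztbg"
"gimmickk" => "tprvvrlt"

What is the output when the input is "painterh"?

qyjrwcna

The rule is to shift every letter 9 places forward in the alphabet (wrapping around), then move the last character to the front.
On "painterh": the first step gives "yjrwcnaq", and the second then gives "qyjrwcna".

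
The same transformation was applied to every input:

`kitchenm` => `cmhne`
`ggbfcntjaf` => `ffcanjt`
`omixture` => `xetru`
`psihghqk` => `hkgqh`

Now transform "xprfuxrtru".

What's happening: delete the first 3 characters, then take characters alternately from the front and the back (1st, last, 2nd, 2nd-last, ...).
On "xprfuxrtru" that produces "fuurxtr".

fuurxtr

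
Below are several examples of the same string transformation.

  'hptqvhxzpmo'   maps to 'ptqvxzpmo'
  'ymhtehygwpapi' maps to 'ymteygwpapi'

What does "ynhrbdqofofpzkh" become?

What's happening: remove every "h".
On "ynhrbdqofofpzkh" that produces "ynrbdqofofpzk".

ynrbdqofofpzk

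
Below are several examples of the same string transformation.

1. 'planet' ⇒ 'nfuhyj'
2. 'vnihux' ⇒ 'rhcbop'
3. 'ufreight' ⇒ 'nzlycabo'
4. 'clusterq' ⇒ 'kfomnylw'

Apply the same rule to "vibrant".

The transformation: shift every letter 6 places backward in the alphabet (wrapping around), then swap the first and last characters.
"vibrant" → "pcvluhn" → "ncvluhp".

ncvluhp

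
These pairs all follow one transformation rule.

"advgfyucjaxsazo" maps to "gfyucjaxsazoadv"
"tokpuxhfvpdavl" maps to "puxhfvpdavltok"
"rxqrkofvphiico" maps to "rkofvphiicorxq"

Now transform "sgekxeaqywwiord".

kxeaqywwiordsge

In each case the input is transformed by: move the first 3 characters to the end (rotate left by 3).
So "sgekxeaqywwiord" becomes "kxeaqywwiordsge".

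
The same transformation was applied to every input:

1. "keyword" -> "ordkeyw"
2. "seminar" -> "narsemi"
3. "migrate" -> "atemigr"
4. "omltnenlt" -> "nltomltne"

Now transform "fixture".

Looking at the pairs, the operation is to move the last 3 characters to the front (rotate right by 3).
So "fixture" becomes "urefixt".

urefixt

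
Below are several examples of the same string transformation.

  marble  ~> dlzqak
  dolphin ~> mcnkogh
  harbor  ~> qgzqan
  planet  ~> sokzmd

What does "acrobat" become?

What's happening: shift every letter 1 place backward in the alphabet (wrapping around), then move the last character to the front.
Working it through for "acrobat": intermediate "zbqnazs", final "szbqnaz".

szbqnaz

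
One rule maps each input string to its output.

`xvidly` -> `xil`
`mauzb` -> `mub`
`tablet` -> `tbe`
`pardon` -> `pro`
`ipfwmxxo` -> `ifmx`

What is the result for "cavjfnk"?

The rule is to keep every other character starting from the first (positions 1st, 3rd, 5th, ...).
Doing the same to "cavjfnk": "cvfk".

cvfk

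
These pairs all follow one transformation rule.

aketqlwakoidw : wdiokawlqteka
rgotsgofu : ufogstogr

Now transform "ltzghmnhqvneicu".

ucienvqhnmhgztl

The rule is to reverse the string.
On "ltzghmnhqvneicu" that produces "ucienvqhnmhgztl".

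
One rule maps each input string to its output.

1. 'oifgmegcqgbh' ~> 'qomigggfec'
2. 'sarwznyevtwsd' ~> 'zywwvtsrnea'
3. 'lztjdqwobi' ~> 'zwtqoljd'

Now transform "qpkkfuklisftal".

Looking at the pairs, the operation is to delete the last 2 characters, then sort the characters into reverse alphabetical order.
Doing the same to "qpkkfuklisftal": "utsqplkkkiff".

utsqplkkkiff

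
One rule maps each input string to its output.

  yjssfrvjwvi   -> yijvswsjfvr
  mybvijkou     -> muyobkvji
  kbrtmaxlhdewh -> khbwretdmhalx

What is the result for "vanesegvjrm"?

vmarnjevsge

In each case the input is transformed by: take characters alternately from the front and the back (1st, last, 2nd, 2nd-last, ...).
On "vanesegvjrm" that produces "vmarnjevsge".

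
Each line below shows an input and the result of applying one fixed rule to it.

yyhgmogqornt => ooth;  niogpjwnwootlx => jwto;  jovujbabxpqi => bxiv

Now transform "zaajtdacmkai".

dmia

Rule — keep one character in every 3, starting at position 3 (positions 3rd, 6th, 9th, ...), then move the first character to the end.
Applying both steps to "zaajtdacmkai": "admi", then "dmia".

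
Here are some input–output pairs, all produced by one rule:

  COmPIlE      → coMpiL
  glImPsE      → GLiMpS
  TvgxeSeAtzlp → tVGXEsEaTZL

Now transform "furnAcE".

The rule is to flip the case of every letter, then delete the last character.
Working it through for "furnAcE": intermediate "FURNaCe", final "FURNaC".

FURNaC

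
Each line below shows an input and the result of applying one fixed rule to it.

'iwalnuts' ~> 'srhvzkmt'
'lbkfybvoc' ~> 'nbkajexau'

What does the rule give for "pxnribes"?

What's happening: shift every letter 1 place backward in the alphabet (wrapping around), then move the last 2 characters to the front (rotate right by 2).
For "pxnribes", step one produces "owmqhadr"; step two turns that into "drowmqha".

drowmqha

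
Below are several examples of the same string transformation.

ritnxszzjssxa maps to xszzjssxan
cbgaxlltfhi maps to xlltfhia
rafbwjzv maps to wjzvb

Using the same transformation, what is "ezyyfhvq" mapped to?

fhvqy

In each case the input is transformed by: delete the first 3 characters, then move the first character to the end.
Applying both steps to "ezyyfhvq": "yfhvq", then "fhvqy".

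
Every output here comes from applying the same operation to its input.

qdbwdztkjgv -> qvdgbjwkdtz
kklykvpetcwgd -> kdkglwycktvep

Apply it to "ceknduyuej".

What's happening: take characters alternately from the front and the back (1st, last, 2nd, 2nd-last, ...).
On "ceknduyuej" that produces "cjeekunydu".

cjeekunydu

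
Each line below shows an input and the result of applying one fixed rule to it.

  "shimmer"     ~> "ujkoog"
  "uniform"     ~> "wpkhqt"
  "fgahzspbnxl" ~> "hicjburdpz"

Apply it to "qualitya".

swcnkva

The pattern: shift every letter 2 places forward in the alphabet (wrapping around), then delete the last character.
Working it through for "qualitya": intermediate "swcnkvac", final "swcnkva".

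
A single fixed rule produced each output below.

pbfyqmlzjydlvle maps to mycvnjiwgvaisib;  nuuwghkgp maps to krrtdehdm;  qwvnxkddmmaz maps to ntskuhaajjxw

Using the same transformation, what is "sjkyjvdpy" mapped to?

pghvgsamv

Each output is the input with this applied: shift every letter 3 places backward in the alphabet (wrapping around).
For "sjkyjvdpy" the result is "pghvgsamv".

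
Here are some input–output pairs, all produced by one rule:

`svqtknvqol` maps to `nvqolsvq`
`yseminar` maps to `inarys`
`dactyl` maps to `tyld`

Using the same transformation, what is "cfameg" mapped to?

In each case the input is transformed by: swap the front and back halves of the string, then delete the last 2 characters.
Doing the same to "cfameg": "megc".

megc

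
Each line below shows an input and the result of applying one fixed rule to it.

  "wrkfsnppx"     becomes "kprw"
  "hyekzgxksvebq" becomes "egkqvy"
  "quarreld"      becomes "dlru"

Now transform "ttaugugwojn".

The rule is to sort the characters into alphabetical order, then keep every other character starting from the second (positions 2nd, 4th, 6th, ...).
"ttaugugwojn" → "aggjnottuuw" → "gjotu".

gjotu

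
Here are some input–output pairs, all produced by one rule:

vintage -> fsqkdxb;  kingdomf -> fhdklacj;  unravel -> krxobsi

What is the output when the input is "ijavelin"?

The transformation: swap each adjacent pair of characters (1↔2, 3↔4, ...), then shift every letter 3 places backward in the alphabet (wrapping around).
Working it through for "ijavelin": intermediate "jivaleni", final "gfsxibkf".

gfsxibkf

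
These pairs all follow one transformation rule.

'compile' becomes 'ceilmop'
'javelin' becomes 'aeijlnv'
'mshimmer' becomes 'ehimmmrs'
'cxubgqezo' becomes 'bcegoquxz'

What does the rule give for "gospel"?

eglops

Rule — sort the characters into alphabetical order.
Applying that to "gospel" gives "eglops".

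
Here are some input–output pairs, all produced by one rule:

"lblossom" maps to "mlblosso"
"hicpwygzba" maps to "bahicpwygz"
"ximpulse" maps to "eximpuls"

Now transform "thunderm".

mthunder

Looking at the pairs, the operation is to move the first 3 characters to the end (rotate left by 3), then swap the front and back halves of the string.
On "thunderm": the first step gives "ndermthu", and the second then gives "mthunder".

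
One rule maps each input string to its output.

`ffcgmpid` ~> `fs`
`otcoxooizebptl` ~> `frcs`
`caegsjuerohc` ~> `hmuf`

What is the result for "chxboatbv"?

In each case the input is transformed by: shift every letter 3 places forward in the alphabet (wrapping around), then keep one character in every 3, starting at position 3 (positions 3rd, 6th, 9th, ...).
For "chxboatbv", step one produces "fkaerdwey"; step two turns that into "ady".

ady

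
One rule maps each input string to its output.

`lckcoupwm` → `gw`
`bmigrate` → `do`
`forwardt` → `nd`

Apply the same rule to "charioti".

The pattern: shift every letter 10 places forward in the alphabet (wrapping around), then keep only the last 2 characters.
For "charioti" the result is "ds".
(Check on "bmigrate": → "lwsqbkdo" → "do" ✓)

ds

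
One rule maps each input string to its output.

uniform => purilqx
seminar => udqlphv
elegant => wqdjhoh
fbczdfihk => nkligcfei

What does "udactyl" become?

The pattern: reverse the string, then shift every letter 3 places forward in the alphabet (wrapping around).
Starting from "udactyl": after the first operation, "lytcadu"; after the second, "obwfdgx".

obwfdgx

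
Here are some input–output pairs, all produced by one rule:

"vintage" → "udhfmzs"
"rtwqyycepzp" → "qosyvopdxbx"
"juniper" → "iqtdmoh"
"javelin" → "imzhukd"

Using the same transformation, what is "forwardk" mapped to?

In each case the input is transformed by: shift every letter 1 place backward in the alphabet (wrapping around), then take characters alternately from the front and the back (1st, last, 2nd, 2nd-last, ...).
Starting from "forwardk": after the first operation, "enqvzqcj"; after the second, "ejncqqvz".

ejncqqvz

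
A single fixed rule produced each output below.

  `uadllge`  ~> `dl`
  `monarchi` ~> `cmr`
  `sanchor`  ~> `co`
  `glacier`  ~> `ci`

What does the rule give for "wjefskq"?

The pattern: sort the characters into alphabetical order, then keep one character in every 3, starting at position 2 (positions 2nd, 5th, 8th, ...).
Applying both steps to "wjefskq": "efjkqsw", then "fq".

fq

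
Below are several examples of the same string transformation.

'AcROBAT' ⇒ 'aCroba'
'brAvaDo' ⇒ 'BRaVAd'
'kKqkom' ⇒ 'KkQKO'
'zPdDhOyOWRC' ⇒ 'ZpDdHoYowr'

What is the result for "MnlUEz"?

mNLue

Each output is the input with this applied: delete the last character, then flip the case of every letter.
Applying that to "MnlUEz" gives "mNLue".
(Check on "zPdDhOyOWRC": → "zPdDhOyOWR" → "ZpDdHoYowr" ✓)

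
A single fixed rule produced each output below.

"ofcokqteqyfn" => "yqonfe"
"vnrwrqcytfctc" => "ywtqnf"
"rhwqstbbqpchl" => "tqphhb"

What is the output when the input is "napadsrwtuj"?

Rule — keep every other character starting from the second (positions 2nd, 4th, 6th, ...), then sort the characters into reverse alphabetical order.
On "napadsrwtuj" that produces "wusaa".

wusaa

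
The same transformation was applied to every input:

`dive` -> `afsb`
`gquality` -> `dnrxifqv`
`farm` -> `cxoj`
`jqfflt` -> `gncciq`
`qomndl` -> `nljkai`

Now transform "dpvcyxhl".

Rule — shift every letter 3 places backward in the alphabet (wrapping around).
So "dpvcyxhl" becomes "amszvuei".

amszvuei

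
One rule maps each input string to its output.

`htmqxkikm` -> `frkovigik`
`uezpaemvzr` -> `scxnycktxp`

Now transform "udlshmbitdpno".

sbjqfkzgrbnlm

The pattern: shift every letter 2 places backward in the alphabet (wrapping around).
"udlshmbitdpno" → "sbjqfkzgrbnlm".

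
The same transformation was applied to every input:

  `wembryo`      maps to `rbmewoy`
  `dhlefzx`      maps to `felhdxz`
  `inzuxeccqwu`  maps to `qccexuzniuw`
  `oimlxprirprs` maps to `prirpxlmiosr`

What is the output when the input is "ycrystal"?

tsyrcyla

What's happening: reverse the string, then move the first 2 characters to the end (rotate left by 2).
Working it through for "ycrystal": intermediate "latsyrcy", final "tsyrcyla".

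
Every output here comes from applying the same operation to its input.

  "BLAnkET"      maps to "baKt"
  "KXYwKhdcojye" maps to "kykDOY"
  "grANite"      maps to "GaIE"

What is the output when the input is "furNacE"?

FRAe

What's happening: keep every other character starting from the first (positions 1st, 3rd, 5th, ...), then flip the case of every letter.
Working it through for "furNacE": intermediate "fraE", final "FRAe".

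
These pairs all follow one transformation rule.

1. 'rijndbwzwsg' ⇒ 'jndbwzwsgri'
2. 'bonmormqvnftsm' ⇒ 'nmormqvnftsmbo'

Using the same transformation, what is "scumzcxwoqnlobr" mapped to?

The transformation: move the first 2 characters to the end (rotate left by 2).
Doing the same to "scumzcxwoqnlobr": "umzcxwoqnlobrsc".

umzcxwoqnlobrsc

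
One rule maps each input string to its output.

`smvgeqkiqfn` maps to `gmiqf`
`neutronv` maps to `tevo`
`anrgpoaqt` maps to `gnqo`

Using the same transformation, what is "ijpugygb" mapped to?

ujby

The rule is to keep every other character starting from the second (positions 2nd, 4th, 6th, ...), then swap each adjacent pair of characters (1↔2, 3↔4, ...).
Starting from "ijpugygb": after the first operation, "juyb"; after the second, "ujby".
(Check on "neutronv": → "etov" → "tevo" ✓)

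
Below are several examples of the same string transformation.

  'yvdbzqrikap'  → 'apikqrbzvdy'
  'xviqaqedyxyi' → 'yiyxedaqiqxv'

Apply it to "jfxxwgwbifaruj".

Rule — reverse the string, then swap each adjacent pair of characters (1↔2, 3↔4, ...).
Starting from "jfxxwgwbifaruj": after the first operation, "jurafibwgwxxfj"; after the second, "ujarifwbwgxxjf".

ujarifwbwgxxjf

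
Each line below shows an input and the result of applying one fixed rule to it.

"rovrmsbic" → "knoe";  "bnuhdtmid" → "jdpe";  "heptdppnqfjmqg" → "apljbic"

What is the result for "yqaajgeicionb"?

mwceej

Looking at the pairs, the operation is to shift every letter 4 places backward in the alphabet (wrapping around), then keep every other character starting from the second (positions 2nd, 4th, 6th, ...).
So "yqaajgeicionb" becomes "mwceej".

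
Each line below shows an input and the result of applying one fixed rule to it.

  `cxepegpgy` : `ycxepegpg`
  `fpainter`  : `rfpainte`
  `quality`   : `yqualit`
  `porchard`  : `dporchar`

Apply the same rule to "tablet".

What's happening: move the last character to the front.
Applying that to "tablet" gives "ttable".

ttable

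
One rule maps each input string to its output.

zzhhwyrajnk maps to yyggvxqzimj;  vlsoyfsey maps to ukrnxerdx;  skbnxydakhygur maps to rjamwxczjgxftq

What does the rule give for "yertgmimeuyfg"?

Looking at the pairs, the operation is to shift every letter 1 place backward in the alphabet (wrapping around).
For "yertgmimeuyfg" the result is "xdqsflhldtxef".

xdqsflhldtxef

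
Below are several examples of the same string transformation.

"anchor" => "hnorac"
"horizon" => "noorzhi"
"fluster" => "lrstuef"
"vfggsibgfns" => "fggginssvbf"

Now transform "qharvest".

The rule is to sort the characters into alphabetical order, then move the first 2 characters to the end (rotate left by 2).
For "qharvest", step one produces "aehqrstv"; step two turns that into "hqrstvae".

hqrstvae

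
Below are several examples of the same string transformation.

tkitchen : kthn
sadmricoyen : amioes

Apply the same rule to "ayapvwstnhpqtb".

ypwthqb

The pattern: move the first character to the end, then keep every other character starting from the first (positions 1st, 3rd, 5th, ...).
Working it through for "ayapvwstnhpqtb": intermediate "yapvwstnhpqtba", final "ypwthqb".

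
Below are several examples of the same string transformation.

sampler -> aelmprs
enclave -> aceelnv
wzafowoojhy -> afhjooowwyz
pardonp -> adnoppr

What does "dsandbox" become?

abddnosx

In each case the input is transformed by: sort the characters into alphabetical order.
Applying that to "dsandbox" gives "abddnosx".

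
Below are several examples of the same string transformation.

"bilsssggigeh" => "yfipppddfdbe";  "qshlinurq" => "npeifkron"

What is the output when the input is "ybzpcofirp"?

In each case the input is transformed by: shift every letter 3 places backward in the alphabet (wrapping around).
So "ybzpcofirp" becomes "vywmzlcfom".

vywmzlcfom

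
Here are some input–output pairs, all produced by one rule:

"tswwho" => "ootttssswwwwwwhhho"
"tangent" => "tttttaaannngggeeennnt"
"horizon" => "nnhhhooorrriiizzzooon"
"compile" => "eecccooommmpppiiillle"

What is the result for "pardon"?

nnpppaaarrrdddooon

The rule is to repeat every character 3 times, then move the last 2 characters to the front (rotate right by 2).
Working it through for "pardon": intermediate "pppaaarrrdddooonnn", final "nnpppaaarrrdddooon".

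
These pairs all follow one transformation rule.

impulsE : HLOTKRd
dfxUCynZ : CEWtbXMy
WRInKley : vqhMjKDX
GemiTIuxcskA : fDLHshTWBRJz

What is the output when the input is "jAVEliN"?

IzudKHm

Each output is the input with this applied: shift every letter 1 place backward in the alphabet (wrapping around), then flip the case of every letter.
Working it through for "jAVEliN": intermediate "iZUDkhM", final "IzudKHm".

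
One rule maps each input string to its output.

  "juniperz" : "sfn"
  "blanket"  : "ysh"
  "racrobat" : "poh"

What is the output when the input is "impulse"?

What's happening: shift every letter 12 places backward in the alphabet (wrapping around), then keep only the last 3 characters.
"impulse" → "wadizgs" → "zgs".

zgs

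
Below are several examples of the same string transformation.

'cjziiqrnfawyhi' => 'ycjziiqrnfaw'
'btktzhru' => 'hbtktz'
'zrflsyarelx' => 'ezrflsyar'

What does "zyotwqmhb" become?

In each case the input is transformed by: delete the last 2 characters, then move the last character to the front.
Applying both steps to "zyotwqmhb": "zyotwqm", then "mzyotwq".
(Check on "zrflsyarelx": → "zrflsyare" → "ezrflsyar" ✓)

mzyotwq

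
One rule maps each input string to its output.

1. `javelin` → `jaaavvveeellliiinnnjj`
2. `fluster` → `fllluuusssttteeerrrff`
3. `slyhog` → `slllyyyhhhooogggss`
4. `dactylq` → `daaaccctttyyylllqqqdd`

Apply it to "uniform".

unnniiifffooorrrmmmuu

The rule is to repeat every character 3 times, then move the first 2 characters to the end (rotate left by 2).
Doing the same to "uniform": "unnniiifffooorrrmmmuu".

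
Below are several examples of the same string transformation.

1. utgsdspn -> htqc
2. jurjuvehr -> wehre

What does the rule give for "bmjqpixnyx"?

owckl

The rule is to keep every other character starting from the first (positions 1st, 3rd, 5th, ...), then shift every letter 13 places forward in the alphabet (wrapping around) — i.e. ROT13.
On "bmjqpixnyx": the first step gives "bjpxy", and the second then gives "owckl".
(Check on "utgsdspn": → "ugdp" → "htqc" ✓)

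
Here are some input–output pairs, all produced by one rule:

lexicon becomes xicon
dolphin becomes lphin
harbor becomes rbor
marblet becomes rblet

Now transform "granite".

The rule is to delete the first 2 characters.
"granite" → "anite".

anite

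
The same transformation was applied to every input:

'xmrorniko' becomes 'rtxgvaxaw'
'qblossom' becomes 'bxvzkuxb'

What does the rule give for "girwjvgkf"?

ptoprafse

Each output is the input with this applied: move the last 3 characters to the front (rotate right by 3), then shift every letter 9 places forward in the alphabet (wrapping around).
Starting from "girwjvgkf": after the first operation, "gkfgirwjv"; after the second, "ptoprafse".
(Check on "xmrorniko": → "ikoxmrorn" → "rtxgvaxaw" ✓)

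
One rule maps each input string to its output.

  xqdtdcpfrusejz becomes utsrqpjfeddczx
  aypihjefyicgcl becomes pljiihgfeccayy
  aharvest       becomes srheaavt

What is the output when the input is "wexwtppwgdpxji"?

wwwtpppjigedxx

Each output is the input with this applied: sort the characters into reverse alphabetical order, then move the first 2 characters to the end (rotate left by 2).
Working it through for "wexwtppwgdpxji": intermediate "xxwwwtpppjiged", final "wwwtpppjigedxx".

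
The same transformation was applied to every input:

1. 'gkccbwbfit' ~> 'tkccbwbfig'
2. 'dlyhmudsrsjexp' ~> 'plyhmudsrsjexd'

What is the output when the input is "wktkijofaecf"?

fktkijofaecw

Each output is the input with this applied: swap the first and last characters.
Doing the same to "wktkijofaecf": "fktkijofaecw".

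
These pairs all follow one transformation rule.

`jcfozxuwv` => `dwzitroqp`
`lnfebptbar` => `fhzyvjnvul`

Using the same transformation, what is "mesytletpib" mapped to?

The pattern: shift every letter 6 places backward in the alphabet (wrapping around).
For "mesytletpib" the result is "gymsnfynjcv".

gymsnfynjcv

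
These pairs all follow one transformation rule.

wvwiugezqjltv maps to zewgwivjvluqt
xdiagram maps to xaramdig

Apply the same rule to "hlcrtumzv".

zcvhultmr

Looking at the pairs, the operation is to sort the characters into reverse alphabetical order, then take characters alternately from the front and the back (1st, last, 2nd, 2nd-last, ...).
Applying both steps to "hlcrtumzv": "zvutrmlhc", then "zcvhultmr".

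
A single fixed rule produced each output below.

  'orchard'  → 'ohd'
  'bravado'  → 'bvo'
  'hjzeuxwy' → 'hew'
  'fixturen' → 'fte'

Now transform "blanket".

In each case the input is transformed by: keep one character in every 3, starting at position 1 (positions 1st, 4th, 7th, ...).
Applying that to "blanket" gives "bnt".

bnt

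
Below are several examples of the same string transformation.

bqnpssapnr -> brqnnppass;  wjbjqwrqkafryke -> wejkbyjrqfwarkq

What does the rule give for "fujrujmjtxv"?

Each output is the input with this applied: take characters alternately from the front and the back (1st, last, 2nd, 2nd-last, ...).
"fujrujmjtxv" → "fvuxjtrjumj".

fvuxjtrjumj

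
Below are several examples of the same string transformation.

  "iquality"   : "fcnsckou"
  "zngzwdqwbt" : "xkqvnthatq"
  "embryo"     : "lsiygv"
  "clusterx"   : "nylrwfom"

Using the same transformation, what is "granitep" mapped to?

The transformation: swap the front and back halves of the string, then shift every letter 6 places backward in the alphabet (wrapping around).
"granitep" → "itepgran" → "cnyjaluh".

cnyjaluh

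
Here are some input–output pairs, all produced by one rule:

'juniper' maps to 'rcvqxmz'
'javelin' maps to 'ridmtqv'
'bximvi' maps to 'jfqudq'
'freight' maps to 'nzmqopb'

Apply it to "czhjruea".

khprzcmi

In each case the input is transformed by: shift every letter 8 places forward in the alphabet (wrapping around).
Applying that to "czhjruea" gives "khprzcmi".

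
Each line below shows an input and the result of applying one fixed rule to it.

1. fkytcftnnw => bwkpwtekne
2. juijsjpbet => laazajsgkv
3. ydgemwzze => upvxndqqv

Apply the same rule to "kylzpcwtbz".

pbqctgknqs

What's happening: shift every letter 9 places backward in the alphabet (wrapping around), then swap each adjacent pair of characters (1↔2, 3↔4, ...).
"kylzpcwtbz" → "bpcqgtnksq" → "pbqctgknqs".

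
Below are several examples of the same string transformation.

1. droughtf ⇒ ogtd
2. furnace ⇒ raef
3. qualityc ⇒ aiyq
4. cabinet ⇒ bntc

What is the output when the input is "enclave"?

caee

The pattern: keep every other character starting from the first (positions 1st, 3rd, 5th, ...), then move the first character to the end.
Working it through for "enclave": intermediate "ecae", final "caee".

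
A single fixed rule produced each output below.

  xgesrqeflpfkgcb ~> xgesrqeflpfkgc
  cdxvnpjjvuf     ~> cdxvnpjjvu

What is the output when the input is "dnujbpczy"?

dnujbpcz

The pattern: delete the last character.
Doing the same to "dnujbpczy": "dnujbpcz".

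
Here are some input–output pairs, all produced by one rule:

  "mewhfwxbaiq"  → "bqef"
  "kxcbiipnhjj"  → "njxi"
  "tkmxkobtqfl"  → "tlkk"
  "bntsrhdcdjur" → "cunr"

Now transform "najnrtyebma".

The rule is to keep one character in every 3, starting at position 2 (positions 2nd, 5th, 8th, ...), then move the first 2 characters to the end (rotate left by 2).
Starting from "najnrtyebma": after the first operation, "area"; after the second, "eaar".

eaar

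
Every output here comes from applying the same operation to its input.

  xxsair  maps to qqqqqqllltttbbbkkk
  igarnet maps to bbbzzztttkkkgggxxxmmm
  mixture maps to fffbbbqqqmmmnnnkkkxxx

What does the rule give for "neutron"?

gggxxxnnnmmmkkkhhhggg

The transformation: repeat every character 3 times, then shift every letter 7 places backward in the alphabet (wrapping around).
Applying both steps to "neutron": "nnneeeuuutttrrrooonnn", then "gggxxxnnnmmmkkkhhhggg".
(Check on "igarnet": → "iiigggaaarrrnnneeettt" → "bbbzzztttkkkgggxxxmmm" ✓)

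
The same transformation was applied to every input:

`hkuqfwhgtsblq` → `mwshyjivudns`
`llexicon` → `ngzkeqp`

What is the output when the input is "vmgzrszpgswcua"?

What's happening: delete the first character, then shift every letter 2 places forward in the alphabet (wrapping around).
Applying that to "vmgzrszpgswcua" gives "oibtubriuyewc".

oibtubriuyewc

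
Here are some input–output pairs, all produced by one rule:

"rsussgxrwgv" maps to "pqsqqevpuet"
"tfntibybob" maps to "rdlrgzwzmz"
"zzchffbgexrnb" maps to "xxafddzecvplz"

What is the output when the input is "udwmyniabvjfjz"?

sbukwlgyzthdhx

What's happening: shift every letter 2 places backward in the alphabet (wrapping around).
On "udwmyniabvjfjz" that produces "sbukwlgyzthdhx".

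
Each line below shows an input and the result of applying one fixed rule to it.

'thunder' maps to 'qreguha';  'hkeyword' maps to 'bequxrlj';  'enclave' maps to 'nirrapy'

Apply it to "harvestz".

fgmuneir

The rule is to move the last 3 characters to the front (rotate right by 3), then shift every letter 13 places forward in the alphabet (wrapping around) — i.e. ROT13.
Working it through for "harvestz": intermediate "stzharve", final "fgmuneir".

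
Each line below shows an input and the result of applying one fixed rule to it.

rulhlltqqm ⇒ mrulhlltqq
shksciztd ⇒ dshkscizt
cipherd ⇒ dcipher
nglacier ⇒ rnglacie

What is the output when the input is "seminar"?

rsemina

Each output is the input with this applied: move the last character to the front.
"seminar" → "rsemina".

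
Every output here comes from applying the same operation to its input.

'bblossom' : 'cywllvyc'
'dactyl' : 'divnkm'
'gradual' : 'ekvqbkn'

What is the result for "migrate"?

In each case the input is transformed by: move the last 3 characters to the front (rotate right by 3), then shift every letter 10 places forward in the alphabet (wrapping around).
Working it through for "migrate": intermediate "atemigr", final "kdowsqb".

kdowsqb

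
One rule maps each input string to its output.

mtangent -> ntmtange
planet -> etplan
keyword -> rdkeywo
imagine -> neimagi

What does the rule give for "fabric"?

Rule — move the last 2 characters to the front (rotate right by 2).
So "fabric" becomes "icfabr".

icfabr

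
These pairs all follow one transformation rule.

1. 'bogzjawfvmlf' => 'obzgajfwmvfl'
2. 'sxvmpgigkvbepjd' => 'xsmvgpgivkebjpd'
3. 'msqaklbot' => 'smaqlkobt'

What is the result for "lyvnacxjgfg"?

In each case the input is transformed by: swap each adjacent pair of characters (1↔2, 3↔4, ...).
Doing the same to "lyvnacxjgfg": "ylnvcajxfgg".

ylnvcajxfgg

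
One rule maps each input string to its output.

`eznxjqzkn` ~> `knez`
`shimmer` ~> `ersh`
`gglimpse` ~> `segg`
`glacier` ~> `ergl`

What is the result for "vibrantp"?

In each case the input is transformed by: move the last 2 characters to the front (rotate right by 2), then keep only the first 4 characters.
Starting from "vibrantp": after the first operation, "tpvibran"; after the second, "tpvi".

tpvi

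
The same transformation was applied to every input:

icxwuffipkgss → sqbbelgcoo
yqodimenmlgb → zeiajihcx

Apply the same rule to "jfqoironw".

kenkjs

The transformation: shift every letter 4 places backward in the alphabet (wrapping around), then delete the first 3 characters.
Working it through for "jfqoironw": intermediate "fbmkenkjs", final "kenkjs".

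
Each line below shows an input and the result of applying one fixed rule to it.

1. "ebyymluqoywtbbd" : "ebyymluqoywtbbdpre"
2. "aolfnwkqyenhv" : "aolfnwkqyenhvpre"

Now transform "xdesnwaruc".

xdesnwarucpre

Each output is the input with this applied: append "pre".
So "xdesnwaruc" becomes "xdesnwarucpre".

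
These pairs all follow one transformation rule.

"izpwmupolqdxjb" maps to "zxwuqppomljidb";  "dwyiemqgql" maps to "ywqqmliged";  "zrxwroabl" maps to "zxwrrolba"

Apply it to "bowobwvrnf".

wwvroonfbb

Rule — sort the characters into reverse alphabetical order.
Doing the same to "bowobwvrnf": "wwvroonfbb".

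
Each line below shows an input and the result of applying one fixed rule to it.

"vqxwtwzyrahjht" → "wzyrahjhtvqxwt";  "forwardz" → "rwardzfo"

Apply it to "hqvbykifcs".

Each output is the input with this applied: swap the front and back halves of the string, then move the last 2 characters to the front (rotate right by 2).
For "hqvbykifcs" the result is "bykifcshqv".

bykifcshqv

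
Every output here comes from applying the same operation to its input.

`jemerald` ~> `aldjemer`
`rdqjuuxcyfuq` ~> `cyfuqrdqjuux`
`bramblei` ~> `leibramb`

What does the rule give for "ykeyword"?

In each case the input is transformed by: move the first character to the end, then swap the front and back halves of the string.
Working it through for "ykeyword": intermediate "keywordy", final "ordykeyw".

ordykeyw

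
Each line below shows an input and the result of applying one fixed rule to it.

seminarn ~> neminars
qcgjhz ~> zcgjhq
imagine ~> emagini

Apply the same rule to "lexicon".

Looking at the pairs, the operation is to swap the first and last characters.
Applying that to "lexicon" gives "nexicol".

nexicol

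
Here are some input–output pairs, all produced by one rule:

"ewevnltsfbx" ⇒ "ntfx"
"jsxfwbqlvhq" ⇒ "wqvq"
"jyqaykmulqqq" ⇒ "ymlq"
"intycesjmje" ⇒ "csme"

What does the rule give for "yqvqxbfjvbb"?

The transformation: keep every other character starting from the first (positions 1st, 3rd, 5th, ...), then keep only the last 4 characters.
Applying that to "yqvqxbfjvbb" gives "xfvb".

xfvb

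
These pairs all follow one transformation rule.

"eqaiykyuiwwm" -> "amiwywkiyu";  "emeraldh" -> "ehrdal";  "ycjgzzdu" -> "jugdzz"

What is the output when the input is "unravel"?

The transformation: delete the first 2 characters, then take characters alternately from the front and the back (1st, last, 2nd, 2nd-last, ...).
For "unravel" the result is "rlaev".
(Check on "ycjgzzdu": → "jgzzdu" → "jugdzz" ✓)

rlaev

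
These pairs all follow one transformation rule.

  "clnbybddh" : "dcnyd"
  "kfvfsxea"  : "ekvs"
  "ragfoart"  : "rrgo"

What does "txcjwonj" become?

The transformation: move the last 2 characters to the front (rotate right by 2), then keep every other character starting from the first (positions 1st, 3rd, 5th, ...).
On "txcjwonj": the first step gives "njtxcjwo", and the second then gives "ntcw".

ntcw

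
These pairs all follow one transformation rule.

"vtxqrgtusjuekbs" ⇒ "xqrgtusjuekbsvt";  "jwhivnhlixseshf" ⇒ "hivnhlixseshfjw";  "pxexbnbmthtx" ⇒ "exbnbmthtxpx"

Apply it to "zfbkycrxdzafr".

In each case the input is transformed by: move the first 2 characters to the end (rotate left by 2).
On "zfbkycrxdzafr" that produces "bkycrxdzafrzf".

bkycrxdzafrzf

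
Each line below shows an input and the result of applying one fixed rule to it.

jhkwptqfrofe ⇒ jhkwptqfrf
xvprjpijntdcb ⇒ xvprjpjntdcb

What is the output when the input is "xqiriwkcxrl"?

The transformation: remove every vowel.
"xqiriwkcxrl" → "xqrwkcxrl".

xqrwkcxrl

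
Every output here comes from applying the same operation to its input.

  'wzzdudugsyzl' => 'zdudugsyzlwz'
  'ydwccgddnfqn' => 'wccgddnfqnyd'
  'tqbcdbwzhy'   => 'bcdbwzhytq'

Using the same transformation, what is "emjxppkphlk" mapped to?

Looking at the pairs, the operation is to move the first 2 characters to the end (rotate left by 2).
For "emjxppkphlk" the result is "jxppkphlkem".

jxppkphlkem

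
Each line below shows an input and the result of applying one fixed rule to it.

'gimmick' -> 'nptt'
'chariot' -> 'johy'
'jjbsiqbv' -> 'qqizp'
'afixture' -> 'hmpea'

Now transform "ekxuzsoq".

The transformation: delete the last 3 characters, then shift every letter 7 places forward in the alphabet (wrapping around).
On "ekxuzsoq": the first step gives "ekxuz", and the second then gives "lrebg".

lrebg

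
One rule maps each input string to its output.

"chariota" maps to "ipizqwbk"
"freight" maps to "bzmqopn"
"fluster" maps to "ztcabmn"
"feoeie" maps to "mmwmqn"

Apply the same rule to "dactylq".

In each case the input is transformed by: swap the first and last characters, then shift every letter 8 places forward in the alphabet (wrapping around).
Working it through for "dactylq": intermediate "qactyld", final "yikbgtl".

yikbgtl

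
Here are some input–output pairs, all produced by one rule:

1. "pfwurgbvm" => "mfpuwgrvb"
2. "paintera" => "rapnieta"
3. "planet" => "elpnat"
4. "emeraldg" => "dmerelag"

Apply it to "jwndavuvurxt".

Rule — swap each adjacent pair of characters (1↔2, 3↔4, ...), then move the last character to the front.
So "jwndavuvurxt" becomes "xwjdnvavurut".

xwjdnvavurut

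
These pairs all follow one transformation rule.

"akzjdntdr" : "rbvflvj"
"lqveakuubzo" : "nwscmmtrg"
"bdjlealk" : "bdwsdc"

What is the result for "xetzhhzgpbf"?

The transformation: delete the first 2 characters, then shift every letter 8 places backward in the alphabet (wrapping around).
For "xetzhhzgpbf", step one produces "tzhhzgpbf"; step two turns that into "lrzzryhtx".

lrzzryhtx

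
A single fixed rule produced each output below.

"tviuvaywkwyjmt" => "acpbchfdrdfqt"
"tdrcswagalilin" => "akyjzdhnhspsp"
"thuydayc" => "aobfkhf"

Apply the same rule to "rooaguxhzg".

In each case the input is transformed by: shift every letter 7 places forward in the alphabet (wrapping around), then delete the last character.
On "rooaguxhzg": the first step gives "yvvhnbeogn", and the second then gives "yvvhnbeog".

yvvhnbeog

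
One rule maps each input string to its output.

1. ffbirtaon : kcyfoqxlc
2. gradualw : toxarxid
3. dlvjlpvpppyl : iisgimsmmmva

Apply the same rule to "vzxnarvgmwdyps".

pwukxosdjtavms

What's happening: shift every letter 3 places backward in the alphabet (wrapping around), then swap the first and last characters.
"vzxnarvgmwdyps" → "pwukxosdjtavms".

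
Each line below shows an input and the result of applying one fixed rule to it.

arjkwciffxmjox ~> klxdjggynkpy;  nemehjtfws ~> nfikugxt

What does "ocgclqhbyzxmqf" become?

Looking at the pairs, the operation is to delete the first 2 characters, then shift every letter 1 place forward in the alphabet (wrapping around).
On "ocgclqhbyzxmqf": the first step gives "gclqhbyzxmqf", and the second then gives "hdmriczaynrg".
(Check on "arjkwciffxmjox": → "jkwciffxmjox" → "klxdjggynkpy" ✓)

hdmriczaynrg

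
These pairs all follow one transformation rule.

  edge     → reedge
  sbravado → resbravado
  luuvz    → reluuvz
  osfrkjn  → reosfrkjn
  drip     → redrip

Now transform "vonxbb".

Each output is the input with this applied: prepend "re".
Applying that to "vonxbb" gives "revonxbb".

revonxbb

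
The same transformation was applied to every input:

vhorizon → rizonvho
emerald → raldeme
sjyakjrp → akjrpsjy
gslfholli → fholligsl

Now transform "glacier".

ciergla

The transformation: move the first 3 characters to the end (rotate left by 3).
Doing the same to "glacier": "ciergla".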